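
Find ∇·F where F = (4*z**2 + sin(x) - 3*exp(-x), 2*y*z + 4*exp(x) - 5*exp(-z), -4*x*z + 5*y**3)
-4*x + 2*z + cos(x) + 3*exp(-x)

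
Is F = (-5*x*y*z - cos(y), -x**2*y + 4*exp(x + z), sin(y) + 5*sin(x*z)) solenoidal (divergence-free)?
No, ∇·F = -x**2 + 5*x*cos(x*z) - 5*y*z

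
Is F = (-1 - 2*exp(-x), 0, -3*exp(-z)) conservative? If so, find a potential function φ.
Yes, F is conservative. φ = -x + 3*exp(-z) + 2*exp(-x)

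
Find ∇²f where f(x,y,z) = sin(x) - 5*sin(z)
-sin(x) + 5*sin(z)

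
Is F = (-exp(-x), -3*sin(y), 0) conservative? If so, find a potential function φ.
Yes, F is conservative. φ = 3*cos(y) + exp(-x)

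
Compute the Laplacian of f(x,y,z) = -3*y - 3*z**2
-6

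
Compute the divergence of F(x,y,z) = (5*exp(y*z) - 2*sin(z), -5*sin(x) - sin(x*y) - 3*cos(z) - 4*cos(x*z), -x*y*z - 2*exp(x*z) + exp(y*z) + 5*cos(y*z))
-x*y - 2*x*exp(x*z) - x*cos(x*y) + y*exp(y*z) - 5*y*sin(y*z)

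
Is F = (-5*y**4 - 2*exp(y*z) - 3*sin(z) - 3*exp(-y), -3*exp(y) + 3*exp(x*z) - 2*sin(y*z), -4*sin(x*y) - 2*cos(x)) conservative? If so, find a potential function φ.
No, ∇×F = (-3*x*exp(x*z) - 4*x*cos(x*y) + 2*y*cos(y*z), -2*y*exp(y*z) + 4*y*cos(x*y) - 2*sin(x) - 3*cos(z), 20*y**3 + 3*z*exp(x*z) + 2*z*exp(y*z) - 3*exp(-y)) ≠ 0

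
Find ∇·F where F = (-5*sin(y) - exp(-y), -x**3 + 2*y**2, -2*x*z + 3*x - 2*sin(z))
-2*x + 4*y - 2*cos(z)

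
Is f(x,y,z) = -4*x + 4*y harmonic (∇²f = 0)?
Yes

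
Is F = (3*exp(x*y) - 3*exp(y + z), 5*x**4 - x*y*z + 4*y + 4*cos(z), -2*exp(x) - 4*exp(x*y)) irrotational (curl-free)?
No, ∇×F = (x*y - 4*x*exp(x*y) + 4*sin(z), 4*y*exp(x*y) + 2*exp(x) - 3*exp(y + z), 20*x**3 - 3*x*exp(x*y) - y*z + 3*exp(y + z))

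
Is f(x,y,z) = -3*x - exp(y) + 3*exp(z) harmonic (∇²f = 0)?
No, ∇²f = -exp(y) + 3*exp(z)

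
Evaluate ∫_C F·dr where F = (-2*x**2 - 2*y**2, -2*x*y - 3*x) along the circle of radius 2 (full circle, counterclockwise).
-12*pi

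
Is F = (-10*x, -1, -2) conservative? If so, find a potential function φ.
Yes, F is conservative. φ = -5*x**2 - y - 2*z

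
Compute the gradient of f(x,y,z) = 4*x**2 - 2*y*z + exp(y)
(8*x, -2*z + exp(y), -2*y)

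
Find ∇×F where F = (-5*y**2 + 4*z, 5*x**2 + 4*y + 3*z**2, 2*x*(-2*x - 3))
(-6*z, 8*x + 10, 10*x + 10*y)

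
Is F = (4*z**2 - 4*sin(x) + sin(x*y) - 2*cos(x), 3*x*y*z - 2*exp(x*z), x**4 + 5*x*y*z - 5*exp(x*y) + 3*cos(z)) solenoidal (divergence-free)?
No, ∇·F = 5*x*y + 3*x*z + y*cos(x*y) + 2*sin(x) - 3*sin(z) - 4*cos(x)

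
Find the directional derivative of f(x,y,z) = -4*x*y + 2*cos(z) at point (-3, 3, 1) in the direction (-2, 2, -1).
2*sin(1)/3 + 16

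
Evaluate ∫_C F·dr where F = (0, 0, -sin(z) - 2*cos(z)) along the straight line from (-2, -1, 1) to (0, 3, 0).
-cos(1) + 1 + 2*sin(1)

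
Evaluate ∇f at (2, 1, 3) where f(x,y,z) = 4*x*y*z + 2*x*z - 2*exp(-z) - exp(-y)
(18, exp(-1) + 24, 2*exp(-3) + 12)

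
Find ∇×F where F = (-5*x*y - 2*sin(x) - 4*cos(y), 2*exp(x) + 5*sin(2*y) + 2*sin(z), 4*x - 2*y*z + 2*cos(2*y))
(-2*z - 4*sin(2*y) - 2*cos(z), -4, 5*x + 2*exp(x) - 4*sin(y))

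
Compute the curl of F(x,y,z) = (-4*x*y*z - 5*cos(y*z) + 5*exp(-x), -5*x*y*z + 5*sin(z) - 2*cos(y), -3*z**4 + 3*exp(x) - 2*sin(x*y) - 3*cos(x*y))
(5*x*y + 3*x*sin(x*y) - 2*x*cos(x*y) - 5*cos(z), -4*x*y - 3*y*sin(x*y) + 5*y*sin(y*z) + 2*y*cos(x*y) - 3*exp(x), z*(4*x - 5*y - 5*sin(y*z)))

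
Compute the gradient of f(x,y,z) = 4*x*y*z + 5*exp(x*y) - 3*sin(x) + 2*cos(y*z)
(4*y*z + 5*y*exp(x*y) - 3*cos(x), 4*x*z + 5*x*exp(x*y) - 2*z*sin(y*z), 2*y*(2*x - sin(y*z)))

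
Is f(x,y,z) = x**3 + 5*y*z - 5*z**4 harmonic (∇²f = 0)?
No, ∇²f = 6*x - 60*z**2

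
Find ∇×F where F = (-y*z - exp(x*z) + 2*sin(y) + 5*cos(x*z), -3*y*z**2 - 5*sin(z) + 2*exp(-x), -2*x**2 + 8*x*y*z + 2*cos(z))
(8*x*z + 6*y*z + 5*cos(z), -x*exp(x*z) - 5*x*sin(x*z) + 4*x - 8*y*z - y, z - 2*cos(y) - 2*exp(-x))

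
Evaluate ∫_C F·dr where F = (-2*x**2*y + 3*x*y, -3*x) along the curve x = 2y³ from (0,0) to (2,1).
-81/70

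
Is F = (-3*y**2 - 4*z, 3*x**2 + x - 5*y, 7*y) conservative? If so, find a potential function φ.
No, ∇×F = (7, -4, 6*x + 6*y + 1) ≠ 0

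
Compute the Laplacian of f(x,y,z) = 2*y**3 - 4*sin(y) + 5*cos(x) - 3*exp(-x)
12*y + 4*sin(y) - 5*cos(x) - 3*exp(-x)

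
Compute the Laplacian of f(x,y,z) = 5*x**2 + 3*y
10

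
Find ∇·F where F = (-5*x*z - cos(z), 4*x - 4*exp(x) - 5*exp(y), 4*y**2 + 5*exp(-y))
-5*z - 5*exp(y)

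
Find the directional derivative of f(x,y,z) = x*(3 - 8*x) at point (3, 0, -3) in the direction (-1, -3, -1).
45*sqrt(11)/11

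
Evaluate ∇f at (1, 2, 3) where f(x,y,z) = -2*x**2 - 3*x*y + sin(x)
(-10 + cos(1), -3, 0)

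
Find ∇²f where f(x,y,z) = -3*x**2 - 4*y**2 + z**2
-12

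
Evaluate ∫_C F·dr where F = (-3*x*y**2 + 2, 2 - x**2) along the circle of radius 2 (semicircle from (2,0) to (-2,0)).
-8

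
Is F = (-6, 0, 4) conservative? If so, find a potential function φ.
Yes, F is conservative. φ = -6*x + 4*z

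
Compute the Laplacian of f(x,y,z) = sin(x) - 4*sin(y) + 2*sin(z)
-sin(x) + 4*sin(y) - 2*sin(z)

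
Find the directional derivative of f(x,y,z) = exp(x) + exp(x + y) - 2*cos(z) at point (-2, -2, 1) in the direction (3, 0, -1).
sqrt(10)*(-2*exp(4)*sin(1) + 3 + 3*exp(2))*exp(-4)/10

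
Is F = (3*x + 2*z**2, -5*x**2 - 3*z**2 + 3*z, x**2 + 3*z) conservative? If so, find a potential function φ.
No, ∇×F = (6*z - 3, -2*x + 4*z, -10*x) ≠ 0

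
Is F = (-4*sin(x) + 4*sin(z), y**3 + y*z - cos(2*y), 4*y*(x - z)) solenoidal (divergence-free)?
No, ∇·F = 3*y**2 - 4*y + z + 2*sin(2*y) - 4*cos(x)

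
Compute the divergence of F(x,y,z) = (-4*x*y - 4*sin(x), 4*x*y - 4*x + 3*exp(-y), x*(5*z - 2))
9*x - 4*y - 4*cos(x) - 3*exp(-y)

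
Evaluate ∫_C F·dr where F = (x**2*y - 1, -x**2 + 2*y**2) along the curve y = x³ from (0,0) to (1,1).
-23/30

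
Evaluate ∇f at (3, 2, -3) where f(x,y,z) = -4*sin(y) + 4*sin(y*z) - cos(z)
(0, -12*cos(6) - 4*cos(2), -sin(3) + 8*cos(6))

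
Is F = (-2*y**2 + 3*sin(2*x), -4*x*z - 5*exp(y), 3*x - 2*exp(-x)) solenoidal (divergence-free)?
No, ∇·F = -5*exp(y) + 6*cos(2*x)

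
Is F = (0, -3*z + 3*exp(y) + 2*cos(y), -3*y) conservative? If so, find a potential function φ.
Yes, F is conservative. φ = -3*y*z + 3*exp(y) + 2*sin(y)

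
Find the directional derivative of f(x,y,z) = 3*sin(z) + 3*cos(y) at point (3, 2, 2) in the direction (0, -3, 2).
3*sqrt(13)*(2*cos(2) + 3*sin(2))/13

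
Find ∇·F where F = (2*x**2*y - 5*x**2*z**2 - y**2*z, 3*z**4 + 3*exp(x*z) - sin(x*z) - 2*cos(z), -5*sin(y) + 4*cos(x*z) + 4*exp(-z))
4*x*y - 10*x*z**2 - 4*x*sin(x*z) - 4*exp(-z)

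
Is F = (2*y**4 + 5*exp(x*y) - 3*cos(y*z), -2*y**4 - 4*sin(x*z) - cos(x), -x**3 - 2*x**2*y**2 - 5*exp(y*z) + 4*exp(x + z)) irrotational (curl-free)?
No, ∇×F = (-4*x**2*y + 4*x*cos(x*z) - 5*z*exp(y*z), 3*x**2 + 4*x*y**2 + 3*y*sin(y*z) - 4*exp(x + z), -5*x*exp(x*y) - 8*y**3 - 3*z*sin(y*z) - 4*z*cos(x*z) + sin(x))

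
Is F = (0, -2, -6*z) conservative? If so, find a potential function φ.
Yes, F is conservative. φ = -2*y - 3*z**2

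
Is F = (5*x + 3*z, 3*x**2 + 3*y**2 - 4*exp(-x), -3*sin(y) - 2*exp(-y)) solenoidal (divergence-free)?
No, ∇·F = 6*y + 5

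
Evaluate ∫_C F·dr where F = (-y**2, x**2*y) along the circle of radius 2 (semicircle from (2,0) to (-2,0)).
32/3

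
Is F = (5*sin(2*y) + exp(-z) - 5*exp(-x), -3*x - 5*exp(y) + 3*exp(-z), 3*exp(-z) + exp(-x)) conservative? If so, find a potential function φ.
No, ∇×F = (3*exp(-z), -exp(-z) + exp(-x), 20*sin(y)**2 - 13) ≠ 0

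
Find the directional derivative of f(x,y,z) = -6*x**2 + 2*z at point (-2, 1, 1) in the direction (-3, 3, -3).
-26*sqrt(3)/3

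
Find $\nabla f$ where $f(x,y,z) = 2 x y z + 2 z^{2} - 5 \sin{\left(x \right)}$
(2*y*z - 5*cos(x), 2*x*z, 2*x*y + 4*z)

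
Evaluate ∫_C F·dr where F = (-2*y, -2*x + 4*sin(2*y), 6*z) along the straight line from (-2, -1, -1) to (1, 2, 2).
2*cos(2) - 2*cos(4) + 9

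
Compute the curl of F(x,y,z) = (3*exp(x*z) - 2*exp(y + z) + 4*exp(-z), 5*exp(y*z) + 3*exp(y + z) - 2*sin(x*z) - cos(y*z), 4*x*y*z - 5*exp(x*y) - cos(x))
(4*x*z - 5*x*exp(x*y) + 2*x*cos(x*z) - 5*y*exp(y*z) - y*sin(y*z) - 3*exp(y + z), 3*x*exp(x*z) - 4*y*z + 5*y*exp(x*y) - 2*exp(y + z) - sin(x) - 4*exp(-z), -2*z*cos(x*z) + 2*exp(y + z))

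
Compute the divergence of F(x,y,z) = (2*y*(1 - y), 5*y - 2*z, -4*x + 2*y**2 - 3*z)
2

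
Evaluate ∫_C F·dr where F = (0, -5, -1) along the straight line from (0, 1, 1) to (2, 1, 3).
-2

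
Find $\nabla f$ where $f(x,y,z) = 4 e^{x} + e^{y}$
(4*exp(x), exp(y), 0)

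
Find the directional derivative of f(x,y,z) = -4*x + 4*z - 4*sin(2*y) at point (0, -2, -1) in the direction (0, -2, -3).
4*sqrt(13)*(-3 + 4*cos(4))/13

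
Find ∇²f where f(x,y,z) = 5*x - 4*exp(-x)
-4*exp(-x)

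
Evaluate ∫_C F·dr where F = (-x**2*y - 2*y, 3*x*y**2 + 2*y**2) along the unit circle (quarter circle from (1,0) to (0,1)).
2/3 + 3*pi/4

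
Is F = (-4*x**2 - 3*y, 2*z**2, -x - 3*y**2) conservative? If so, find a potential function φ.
No, ∇×F = (-6*y - 4*z, 1, 3) ≠ 0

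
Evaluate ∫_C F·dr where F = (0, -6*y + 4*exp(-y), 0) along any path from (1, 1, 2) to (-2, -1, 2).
-8*sinh(1)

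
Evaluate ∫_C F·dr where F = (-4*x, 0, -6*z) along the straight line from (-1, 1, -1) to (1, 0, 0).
3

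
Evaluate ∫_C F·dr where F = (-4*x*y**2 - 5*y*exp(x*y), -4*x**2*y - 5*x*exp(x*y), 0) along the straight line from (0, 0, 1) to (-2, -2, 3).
-5*exp(4) - 27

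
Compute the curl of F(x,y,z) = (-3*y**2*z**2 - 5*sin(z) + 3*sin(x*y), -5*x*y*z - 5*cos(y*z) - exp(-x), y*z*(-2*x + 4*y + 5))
(5*x*y - 2*x*z + 8*y*z - 5*y*sin(y*z) + 5*z, -6*y**2*z + 2*y*z - 5*cos(z), -3*x*cos(x*y) + 6*y*z**2 - 5*y*z + exp(-x))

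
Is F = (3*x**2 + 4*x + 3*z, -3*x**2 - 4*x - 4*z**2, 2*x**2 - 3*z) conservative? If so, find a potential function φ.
No, ∇×F = (8*z, 3 - 4*x, -6*x - 4) ≠ 0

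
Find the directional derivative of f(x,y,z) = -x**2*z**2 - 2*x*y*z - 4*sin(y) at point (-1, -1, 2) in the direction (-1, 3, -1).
6*sqrt(11)*(1 - 2*cos(1))/11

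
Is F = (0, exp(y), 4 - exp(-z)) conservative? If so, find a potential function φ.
Yes, F is conservative. φ = 4*z + exp(y) + exp(-z)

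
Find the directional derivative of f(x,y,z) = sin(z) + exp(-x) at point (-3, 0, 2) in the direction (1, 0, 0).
-exp(3)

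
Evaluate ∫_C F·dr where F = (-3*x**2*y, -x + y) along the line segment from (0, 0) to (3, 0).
0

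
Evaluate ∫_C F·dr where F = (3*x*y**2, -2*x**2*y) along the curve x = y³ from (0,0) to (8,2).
224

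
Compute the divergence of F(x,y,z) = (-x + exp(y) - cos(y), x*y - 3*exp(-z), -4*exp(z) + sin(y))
x - 4*exp(z) - 1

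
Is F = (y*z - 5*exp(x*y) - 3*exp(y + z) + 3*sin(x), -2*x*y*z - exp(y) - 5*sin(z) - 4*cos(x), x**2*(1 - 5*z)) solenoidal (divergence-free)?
No, ∇·F = -5*x**2 - 2*x*z - 5*y*exp(x*y) - exp(y) + 3*cos(x)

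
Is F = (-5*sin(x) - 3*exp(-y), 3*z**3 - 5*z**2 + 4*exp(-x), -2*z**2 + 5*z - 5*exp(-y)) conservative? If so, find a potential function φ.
No, ∇×F = (-9*z**2 + 10*z + 5*exp(-y), 0, -3*exp(-y) - 4*exp(-x)) ≠ 0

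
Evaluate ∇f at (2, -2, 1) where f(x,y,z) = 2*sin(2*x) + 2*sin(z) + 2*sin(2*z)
(4*cos(4), 0, 4*cos(2) + 2*cos(1))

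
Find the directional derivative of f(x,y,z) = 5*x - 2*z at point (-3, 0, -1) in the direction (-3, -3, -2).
-sqrt(22)/2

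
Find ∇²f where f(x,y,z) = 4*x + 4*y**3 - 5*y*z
24*y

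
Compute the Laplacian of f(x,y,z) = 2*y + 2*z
0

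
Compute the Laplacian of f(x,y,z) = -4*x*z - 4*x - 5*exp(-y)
-5*exp(-y)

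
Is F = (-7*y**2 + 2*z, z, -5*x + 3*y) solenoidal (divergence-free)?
Yes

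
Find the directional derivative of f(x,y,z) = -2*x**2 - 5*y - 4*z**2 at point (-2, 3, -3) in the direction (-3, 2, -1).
-29*sqrt(14)/7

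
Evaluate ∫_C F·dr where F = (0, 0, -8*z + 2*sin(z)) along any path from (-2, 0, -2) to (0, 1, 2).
0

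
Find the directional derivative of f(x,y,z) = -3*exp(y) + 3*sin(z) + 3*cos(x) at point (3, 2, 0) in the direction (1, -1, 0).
3*sqrt(2)*(-sin(3) + exp(2))/2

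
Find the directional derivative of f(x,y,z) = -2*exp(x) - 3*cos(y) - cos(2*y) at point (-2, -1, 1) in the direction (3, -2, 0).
2*sqrt(13)*(-3 + (2*sin(2) + 3*sin(1))*exp(2))*exp(-2)/13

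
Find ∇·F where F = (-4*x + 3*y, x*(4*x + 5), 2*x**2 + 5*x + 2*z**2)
4*z - 4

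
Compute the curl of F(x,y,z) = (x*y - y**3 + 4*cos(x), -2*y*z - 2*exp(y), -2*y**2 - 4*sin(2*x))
(-2*y, 8*cos(2*x), -x + 3*y**2)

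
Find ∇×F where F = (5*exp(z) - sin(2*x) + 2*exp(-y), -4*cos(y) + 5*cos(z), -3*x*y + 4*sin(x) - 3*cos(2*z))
(-3*x + 5*sin(z), 3*y + 5*exp(z) - 4*cos(x), 2*exp(-y))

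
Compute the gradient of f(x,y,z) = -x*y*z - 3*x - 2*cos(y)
(-y*z - 3, -x*z + 2*sin(y), -x*y)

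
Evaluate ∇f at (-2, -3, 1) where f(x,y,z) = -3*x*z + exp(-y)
(-3, -exp(3), 6)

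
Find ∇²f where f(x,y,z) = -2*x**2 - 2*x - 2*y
-4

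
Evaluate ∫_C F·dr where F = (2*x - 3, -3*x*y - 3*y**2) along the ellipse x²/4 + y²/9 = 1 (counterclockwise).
0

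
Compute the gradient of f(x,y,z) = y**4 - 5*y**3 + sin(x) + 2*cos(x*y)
(-2*y*sin(x*y) + cos(x), -2*x*sin(x*y) + 4*y**3 - 15*y**2, 0)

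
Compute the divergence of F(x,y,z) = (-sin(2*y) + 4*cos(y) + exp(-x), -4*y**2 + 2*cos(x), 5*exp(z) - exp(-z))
-8*y + 5*exp(z) + exp(-z) - exp(-x)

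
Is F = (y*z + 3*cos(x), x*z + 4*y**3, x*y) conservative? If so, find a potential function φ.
Yes, F is conservative. φ = x*y*z + y**4 + 3*sin(x)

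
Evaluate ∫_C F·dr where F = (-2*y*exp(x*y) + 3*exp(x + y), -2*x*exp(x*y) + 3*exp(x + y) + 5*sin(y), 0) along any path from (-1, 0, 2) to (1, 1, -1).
-2*E - 5*cos(1) - 3*exp(-1) + 7 + 3*exp(2)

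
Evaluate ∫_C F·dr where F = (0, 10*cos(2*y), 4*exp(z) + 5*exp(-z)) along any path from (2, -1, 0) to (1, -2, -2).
-5*exp(2) + 4*exp(-2) + 1 - 5*sin(4) + 5*sin(2)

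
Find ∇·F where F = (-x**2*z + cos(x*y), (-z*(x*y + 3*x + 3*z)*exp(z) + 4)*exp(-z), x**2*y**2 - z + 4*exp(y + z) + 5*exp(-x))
-3*x*z - y*sin(x*y) + 4*exp(y + z) - 1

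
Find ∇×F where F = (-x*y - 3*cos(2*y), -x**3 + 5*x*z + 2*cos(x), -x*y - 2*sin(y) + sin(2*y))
(-6*x - 2*cos(y) + 2*cos(2*y), y, -3*x**2 + x + 5*z - 2*sin(x) - 6*sin(2*y))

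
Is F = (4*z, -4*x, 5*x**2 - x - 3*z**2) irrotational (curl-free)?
No, ∇×F = (0, 5 - 10*x, -4)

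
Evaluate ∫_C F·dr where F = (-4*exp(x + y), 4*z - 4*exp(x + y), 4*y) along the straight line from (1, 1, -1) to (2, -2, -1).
8 + 4*exp(2)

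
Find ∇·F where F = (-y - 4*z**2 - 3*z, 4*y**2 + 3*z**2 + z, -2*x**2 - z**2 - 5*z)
8*y - 2*z - 5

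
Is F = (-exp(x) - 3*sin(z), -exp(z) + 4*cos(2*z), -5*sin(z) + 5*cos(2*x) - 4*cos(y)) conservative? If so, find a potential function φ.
No, ∇×F = (exp(z) + 4*sin(y) + 8*sin(2*z), 10*sin(2*x) - 3*cos(z), 0) ≠ 0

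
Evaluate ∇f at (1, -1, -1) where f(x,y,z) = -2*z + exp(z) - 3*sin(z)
(0, 0, -2 - 3*cos(1) + exp(-1))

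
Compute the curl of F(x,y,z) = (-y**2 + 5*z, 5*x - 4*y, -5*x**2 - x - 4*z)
(0, 10*x + 6, 2*y + 5)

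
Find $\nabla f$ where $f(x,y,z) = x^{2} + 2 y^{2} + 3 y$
(2*x, 4*y + 3, 0)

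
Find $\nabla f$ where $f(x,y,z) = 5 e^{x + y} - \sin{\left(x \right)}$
(5*exp(x + y) - cos(x), 5*exp(x + y), 0)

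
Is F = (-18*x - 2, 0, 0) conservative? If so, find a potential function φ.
Yes, F is conservative. φ = x*(-9*x - 2)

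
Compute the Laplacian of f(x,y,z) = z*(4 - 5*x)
0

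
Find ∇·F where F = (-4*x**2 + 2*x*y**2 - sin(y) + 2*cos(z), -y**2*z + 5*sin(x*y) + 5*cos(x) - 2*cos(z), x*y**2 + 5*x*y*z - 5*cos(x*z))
5*x*y + 5*x*sin(x*z) + 5*x*cos(x*y) - 8*x + 2*y**2 - 2*y*z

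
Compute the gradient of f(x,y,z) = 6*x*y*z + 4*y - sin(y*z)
(6*y*z, 6*x*z - z*cos(y*z) + 4, y*(6*x - cos(y*z)))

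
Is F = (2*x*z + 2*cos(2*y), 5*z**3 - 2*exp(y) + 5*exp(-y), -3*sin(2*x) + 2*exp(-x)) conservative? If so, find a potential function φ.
No, ∇×F = (-15*z**2, 2*x + 6*cos(2*x) + 2*exp(-x), 4*sin(2*y)) ≠ 0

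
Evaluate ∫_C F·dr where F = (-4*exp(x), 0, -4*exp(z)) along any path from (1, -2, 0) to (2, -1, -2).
-4*exp(2) - 4*exp(-2) + 4 + 4*E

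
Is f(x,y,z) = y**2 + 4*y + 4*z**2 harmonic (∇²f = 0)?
No, ∇²f = 10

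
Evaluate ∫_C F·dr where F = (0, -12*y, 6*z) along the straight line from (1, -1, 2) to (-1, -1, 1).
-9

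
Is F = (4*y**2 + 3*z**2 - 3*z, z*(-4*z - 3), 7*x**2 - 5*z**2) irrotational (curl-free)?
No, ∇×F = (8*z + 3, -14*x + 6*z - 3, -8*y)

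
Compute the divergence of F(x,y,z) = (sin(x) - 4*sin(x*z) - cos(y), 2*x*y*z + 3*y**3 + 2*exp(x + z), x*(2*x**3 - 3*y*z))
-3*x*y + 2*x*z + 9*y**2 - 4*z*cos(x*z) + cos(x)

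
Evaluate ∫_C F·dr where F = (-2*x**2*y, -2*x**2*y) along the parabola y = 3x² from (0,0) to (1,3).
-36/5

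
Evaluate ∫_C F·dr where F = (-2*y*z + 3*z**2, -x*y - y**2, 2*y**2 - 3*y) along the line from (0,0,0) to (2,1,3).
21/2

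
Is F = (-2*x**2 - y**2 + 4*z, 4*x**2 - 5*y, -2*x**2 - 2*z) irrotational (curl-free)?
No, ∇×F = (0, 4*x + 4, 8*x + 2*y)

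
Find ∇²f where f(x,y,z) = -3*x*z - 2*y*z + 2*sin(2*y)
-8*sin(2*y)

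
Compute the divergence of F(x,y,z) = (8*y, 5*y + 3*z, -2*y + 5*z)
10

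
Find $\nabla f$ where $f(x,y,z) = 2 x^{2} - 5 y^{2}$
(4*x, -10*y, 0)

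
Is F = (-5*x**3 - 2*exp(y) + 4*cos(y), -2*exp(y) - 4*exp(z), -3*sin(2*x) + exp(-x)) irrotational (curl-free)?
No, ∇×F = (4*exp(z), 6*cos(2*x) + exp(-x), 2*exp(y) + 4*sin(y))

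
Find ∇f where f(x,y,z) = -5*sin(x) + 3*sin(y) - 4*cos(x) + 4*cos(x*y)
(-4*y*sin(x*y) + 4*sin(x) - 5*cos(x), -4*x*sin(x*y) + 3*cos(y), 0)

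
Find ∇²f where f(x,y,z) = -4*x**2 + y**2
-6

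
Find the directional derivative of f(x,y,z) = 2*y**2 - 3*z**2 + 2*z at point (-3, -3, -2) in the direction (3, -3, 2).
32*sqrt(22)/11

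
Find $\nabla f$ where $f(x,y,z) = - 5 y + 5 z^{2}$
(0, -5, 10*z)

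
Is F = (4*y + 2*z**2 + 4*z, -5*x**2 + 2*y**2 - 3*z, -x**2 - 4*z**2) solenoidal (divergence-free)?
No, ∇·F = 4*y - 8*z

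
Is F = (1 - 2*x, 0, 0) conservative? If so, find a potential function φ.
Yes, F is conservative. φ = x*(1 - x)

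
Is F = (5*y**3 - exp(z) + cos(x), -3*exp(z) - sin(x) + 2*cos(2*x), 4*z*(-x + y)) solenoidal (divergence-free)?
No, ∇·F = -4*x + 4*y - sin(x)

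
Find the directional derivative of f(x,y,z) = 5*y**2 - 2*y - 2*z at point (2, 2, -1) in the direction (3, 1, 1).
16*sqrt(11)/11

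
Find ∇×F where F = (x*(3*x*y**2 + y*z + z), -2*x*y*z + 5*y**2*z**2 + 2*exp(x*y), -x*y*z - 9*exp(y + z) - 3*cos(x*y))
(2*x*y - x*z + 3*x*sin(x*y) - 10*y**2*z - 9*exp(y + z), x*y + x + y*z - 3*y*sin(x*y), -x*(6*x*y + z) - 2*y*z + 2*y*exp(x*y))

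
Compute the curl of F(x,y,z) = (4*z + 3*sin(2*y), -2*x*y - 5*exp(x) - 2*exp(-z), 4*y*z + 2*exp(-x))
(4*z - 2*exp(-z), 4 + 2*exp(-x), -2*y - 5*exp(x) - 6*cos(2*y))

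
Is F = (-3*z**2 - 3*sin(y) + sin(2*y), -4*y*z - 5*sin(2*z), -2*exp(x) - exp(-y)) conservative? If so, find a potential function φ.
No, ∇×F = (4*y + 10*cos(2*z) + exp(-y), -6*z + 2*exp(x), 3*cos(y) - 2*cos(2*y)) ≠ 0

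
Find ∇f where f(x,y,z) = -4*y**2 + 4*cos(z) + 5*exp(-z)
(0, -8*y, -4*sin(z) - 5*exp(-z))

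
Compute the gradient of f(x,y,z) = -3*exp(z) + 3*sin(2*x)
(6*cos(2*x), 0, -3*exp(z))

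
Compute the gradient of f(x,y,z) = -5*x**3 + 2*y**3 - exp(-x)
(-15*x**2 + exp(-x), 6*y**2, 0)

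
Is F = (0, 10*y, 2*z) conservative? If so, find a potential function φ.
Yes, F is conservative. φ = 5*y**2 + z**2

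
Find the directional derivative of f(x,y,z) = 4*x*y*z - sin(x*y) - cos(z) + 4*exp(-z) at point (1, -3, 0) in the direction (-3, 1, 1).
-2*sqrt(11)*(5*cos(3) + 8)/11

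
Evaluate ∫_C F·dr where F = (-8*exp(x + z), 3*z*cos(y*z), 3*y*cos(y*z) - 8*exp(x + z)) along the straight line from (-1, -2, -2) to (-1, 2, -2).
-6*sin(4)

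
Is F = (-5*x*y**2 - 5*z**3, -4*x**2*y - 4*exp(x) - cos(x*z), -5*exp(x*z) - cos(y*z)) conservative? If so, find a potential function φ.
No, ∇×F = (-x*sin(x*z) + z*sin(y*z), 5*z*(-3*z + exp(x*z)), 2*x*y + z*sin(x*z) - 4*exp(x)) ≠ 0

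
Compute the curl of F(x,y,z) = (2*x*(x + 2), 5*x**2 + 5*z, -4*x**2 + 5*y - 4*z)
(0, 8*x, 10*x)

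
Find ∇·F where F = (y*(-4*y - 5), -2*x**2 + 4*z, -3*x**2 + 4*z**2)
8*z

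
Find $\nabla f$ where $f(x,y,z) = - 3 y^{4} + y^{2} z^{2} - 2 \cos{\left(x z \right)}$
(2*z*sin(x*z), 2*y*(-6*y**2 + z**2), 2*x*sin(x*z) + 2*y**2*z)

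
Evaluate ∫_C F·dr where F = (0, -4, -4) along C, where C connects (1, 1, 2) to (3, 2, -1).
8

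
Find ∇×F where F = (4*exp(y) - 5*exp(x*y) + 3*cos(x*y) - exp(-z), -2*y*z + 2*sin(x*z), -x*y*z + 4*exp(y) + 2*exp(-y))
(-x*z - 2*x*cos(x*z) + 2*y + 4*exp(y) - 2*exp(-y), y*z + exp(-z), 5*x*exp(x*y) + 3*x*sin(x*y) + 2*z*cos(x*z) - 4*exp(y))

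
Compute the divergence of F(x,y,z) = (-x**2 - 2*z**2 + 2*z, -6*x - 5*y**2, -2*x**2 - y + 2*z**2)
-2*x - 10*y + 4*z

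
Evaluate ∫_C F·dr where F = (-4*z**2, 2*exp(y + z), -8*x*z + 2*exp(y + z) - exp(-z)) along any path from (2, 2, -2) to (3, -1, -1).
-exp(2) + 2*exp(-2) + E + 18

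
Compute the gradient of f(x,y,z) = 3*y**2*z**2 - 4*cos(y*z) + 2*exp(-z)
(0, 2*z*(3*y*z + 2*sin(y*z)), 6*y**2*z + 4*y*sin(y*z) - 2*exp(-z))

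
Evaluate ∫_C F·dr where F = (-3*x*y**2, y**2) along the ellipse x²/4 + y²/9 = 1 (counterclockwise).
0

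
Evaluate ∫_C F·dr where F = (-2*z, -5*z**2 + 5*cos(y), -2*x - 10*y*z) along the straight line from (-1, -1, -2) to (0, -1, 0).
-16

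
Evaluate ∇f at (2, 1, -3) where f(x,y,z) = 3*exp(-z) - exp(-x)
(exp(-2), 0, -3*exp(3))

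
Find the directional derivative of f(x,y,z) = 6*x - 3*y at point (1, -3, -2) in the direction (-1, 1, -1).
-3*sqrt(3)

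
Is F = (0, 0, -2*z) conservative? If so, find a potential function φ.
Yes, F is conservative. φ = -z**2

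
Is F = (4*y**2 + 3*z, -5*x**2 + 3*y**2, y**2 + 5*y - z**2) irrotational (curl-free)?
No, ∇×F = (2*y + 5, 3, -10*x - 8*y)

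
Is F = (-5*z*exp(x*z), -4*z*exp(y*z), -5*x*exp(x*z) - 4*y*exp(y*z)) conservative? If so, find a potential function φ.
Yes, F is conservative. φ = -5*exp(x*z) - 4*exp(y*z)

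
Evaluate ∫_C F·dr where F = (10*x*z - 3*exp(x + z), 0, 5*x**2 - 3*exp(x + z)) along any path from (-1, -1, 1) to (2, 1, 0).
-3*exp(2) - 2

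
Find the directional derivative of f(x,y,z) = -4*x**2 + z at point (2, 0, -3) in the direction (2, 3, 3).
-29*sqrt(22)/22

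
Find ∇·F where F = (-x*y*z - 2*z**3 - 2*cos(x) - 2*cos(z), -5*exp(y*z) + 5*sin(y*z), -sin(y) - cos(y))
-y*z - 5*z*exp(y*z) + 5*z*cos(y*z) + 2*sin(x)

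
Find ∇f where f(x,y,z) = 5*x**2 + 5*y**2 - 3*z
(10*x, 10*y, -3)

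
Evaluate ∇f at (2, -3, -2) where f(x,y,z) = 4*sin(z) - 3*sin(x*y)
(9*cos(6), -6*cos(6), 4*cos(2))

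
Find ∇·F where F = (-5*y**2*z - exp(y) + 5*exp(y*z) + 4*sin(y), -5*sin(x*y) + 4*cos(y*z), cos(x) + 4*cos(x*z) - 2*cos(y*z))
-4*x*sin(x*z) - 5*x*cos(x*y) + 2*y*sin(y*z) - 4*z*sin(y*z)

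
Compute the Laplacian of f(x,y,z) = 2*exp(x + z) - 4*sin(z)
4*exp(x + z) + 4*sin(z)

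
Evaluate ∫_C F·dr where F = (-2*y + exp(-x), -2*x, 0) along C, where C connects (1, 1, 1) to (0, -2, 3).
exp(-1) + 1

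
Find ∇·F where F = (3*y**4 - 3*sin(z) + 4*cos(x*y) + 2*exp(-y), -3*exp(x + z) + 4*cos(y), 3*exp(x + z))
-4*y*sin(x*y) + 3*exp(x + z) - 4*sin(y)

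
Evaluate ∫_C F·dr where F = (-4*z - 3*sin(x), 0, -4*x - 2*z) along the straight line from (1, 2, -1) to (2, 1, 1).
-12 - 3*cos(1) + 3*cos(2)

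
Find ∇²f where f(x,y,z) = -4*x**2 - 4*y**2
-16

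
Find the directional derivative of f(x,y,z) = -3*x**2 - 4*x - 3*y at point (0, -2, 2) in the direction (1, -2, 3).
sqrt(14)/7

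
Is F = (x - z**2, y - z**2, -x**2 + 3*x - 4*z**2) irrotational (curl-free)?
No, ∇×F = (2*z, 2*x - 2*z - 3, 0)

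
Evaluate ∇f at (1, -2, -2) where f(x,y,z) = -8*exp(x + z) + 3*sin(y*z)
(-8*exp(-1), -6*cos(4), -8*exp(-1) - 6*cos(4))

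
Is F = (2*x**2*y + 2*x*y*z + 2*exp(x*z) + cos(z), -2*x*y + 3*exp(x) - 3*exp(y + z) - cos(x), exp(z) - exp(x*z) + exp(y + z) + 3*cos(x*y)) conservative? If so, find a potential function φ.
No, ∇×F = (-3*x*sin(x*y) + 4*exp(y + z), 2*x*y + 2*x*exp(x*z) + 3*y*sin(x*y) + z*exp(x*z) - sin(z), -2*x**2 - 2*x*z - 2*y + 3*exp(x) + sin(x)) ≠ 0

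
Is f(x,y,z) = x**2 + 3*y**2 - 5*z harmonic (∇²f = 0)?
No, ∇²f = 8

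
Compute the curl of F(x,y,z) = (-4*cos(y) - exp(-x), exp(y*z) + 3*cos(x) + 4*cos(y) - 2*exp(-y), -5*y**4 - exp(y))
(-20*y**3 - y*exp(y*z) - exp(y), 0, -3*sin(x) - 4*sin(y))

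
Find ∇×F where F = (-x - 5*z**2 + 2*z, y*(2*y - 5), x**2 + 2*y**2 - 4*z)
(4*y, -2*x - 10*z + 2, 0)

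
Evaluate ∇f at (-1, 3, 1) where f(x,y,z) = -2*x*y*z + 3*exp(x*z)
(-6 + 3*exp(-1), 2, 6 - 3*exp(-1))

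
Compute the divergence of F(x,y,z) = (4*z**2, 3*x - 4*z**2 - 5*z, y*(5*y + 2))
0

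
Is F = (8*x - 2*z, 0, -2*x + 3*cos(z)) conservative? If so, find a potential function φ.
Yes, F is conservative. φ = 4*x**2 - 2*x*z + 3*sin(z)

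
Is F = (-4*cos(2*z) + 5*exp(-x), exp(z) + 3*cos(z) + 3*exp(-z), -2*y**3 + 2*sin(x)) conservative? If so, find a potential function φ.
No, ∇×F = (-6*y**2 - exp(z) + 3*sin(z) + 3*exp(-z), 8*sin(2*z) - 2*cos(x), 0) ≠ 0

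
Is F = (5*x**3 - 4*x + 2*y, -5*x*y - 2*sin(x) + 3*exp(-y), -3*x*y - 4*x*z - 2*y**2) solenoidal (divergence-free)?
No, ∇·F = 15*x**2 - 9*x - 4 - 3*exp(-y)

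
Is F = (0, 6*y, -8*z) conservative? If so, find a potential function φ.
Yes, F is conservative. φ = 3*y**2 - 4*z**2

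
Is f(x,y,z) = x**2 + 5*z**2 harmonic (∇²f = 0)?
No, ∇²f = 12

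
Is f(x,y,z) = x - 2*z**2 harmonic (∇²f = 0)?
No, ∇²f = -4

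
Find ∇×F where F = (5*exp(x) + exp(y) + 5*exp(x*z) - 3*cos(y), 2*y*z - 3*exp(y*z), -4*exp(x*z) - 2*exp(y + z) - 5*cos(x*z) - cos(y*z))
(3*y*exp(y*z) - 2*y + z*sin(y*z) - 2*exp(y + z), 5*x*exp(x*z) + 4*z*exp(x*z) - 5*z*sin(x*z), -exp(y) - 3*sin(y))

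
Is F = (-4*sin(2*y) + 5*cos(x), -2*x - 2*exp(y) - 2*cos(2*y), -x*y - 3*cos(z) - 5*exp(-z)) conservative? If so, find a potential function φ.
No, ∇×F = (-x, y, 8*cos(2*y) - 2) ≠ 0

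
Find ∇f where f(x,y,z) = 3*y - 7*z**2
(0, 3, -14*z)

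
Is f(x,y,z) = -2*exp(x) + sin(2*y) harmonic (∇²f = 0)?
No, ∇²f = -2*exp(x) - 4*sin(2*y)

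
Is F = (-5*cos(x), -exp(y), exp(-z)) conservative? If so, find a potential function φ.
Yes, F is conservative. φ = -exp(y) - 5*sin(x) - exp(-z)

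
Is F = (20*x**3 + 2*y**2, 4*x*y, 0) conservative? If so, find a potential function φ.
Yes, F is conservative. φ = x*(5*x**3 + 2*y**2)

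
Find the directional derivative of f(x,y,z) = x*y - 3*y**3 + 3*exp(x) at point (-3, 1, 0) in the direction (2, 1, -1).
sqrt(6)*(3 - 5*exp(3))*exp(-3)/3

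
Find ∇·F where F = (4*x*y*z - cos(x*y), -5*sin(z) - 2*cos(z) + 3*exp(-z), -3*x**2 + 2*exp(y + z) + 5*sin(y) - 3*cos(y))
4*y*z + y*sin(x*y) + 2*exp(y + z)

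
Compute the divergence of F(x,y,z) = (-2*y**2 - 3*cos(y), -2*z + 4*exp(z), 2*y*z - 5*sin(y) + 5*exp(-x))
2*y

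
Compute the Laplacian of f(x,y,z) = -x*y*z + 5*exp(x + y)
10*exp(x + y)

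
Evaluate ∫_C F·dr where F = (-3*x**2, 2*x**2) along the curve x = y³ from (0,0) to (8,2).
-3328/7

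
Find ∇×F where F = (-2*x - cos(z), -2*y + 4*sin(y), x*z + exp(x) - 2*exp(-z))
(0, -z - exp(x) + sin(z), 0)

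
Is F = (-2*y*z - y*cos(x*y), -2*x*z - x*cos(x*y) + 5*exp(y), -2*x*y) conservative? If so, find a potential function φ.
Yes, F is conservative. φ = -2*x*y*z + 5*exp(y) - sin(x*y)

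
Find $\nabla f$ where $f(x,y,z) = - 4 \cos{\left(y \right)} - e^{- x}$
(exp(-x), 4*sin(y), 0)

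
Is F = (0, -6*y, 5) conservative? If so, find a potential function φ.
Yes, F is conservative. φ = -3*y**2 + 5*z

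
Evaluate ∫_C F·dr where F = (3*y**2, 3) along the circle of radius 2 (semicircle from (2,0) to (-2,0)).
-32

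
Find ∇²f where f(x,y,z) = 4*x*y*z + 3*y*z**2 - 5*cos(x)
6*y + 5*cos(x)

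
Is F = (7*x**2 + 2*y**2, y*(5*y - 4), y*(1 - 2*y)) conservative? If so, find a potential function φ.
No, ∇×F = (1 - 4*y, 0, -4*y) ≠ 0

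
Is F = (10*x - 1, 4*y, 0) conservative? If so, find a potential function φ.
Yes, F is conservative. φ = 5*x**2 - x + 2*y**2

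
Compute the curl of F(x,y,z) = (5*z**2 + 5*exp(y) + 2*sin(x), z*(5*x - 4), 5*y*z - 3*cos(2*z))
(-5*x + 5*z + 4, 10*z, 5*z - 5*exp(y))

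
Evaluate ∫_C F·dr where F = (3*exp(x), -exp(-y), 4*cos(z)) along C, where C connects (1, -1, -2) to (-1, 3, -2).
(-4*exp(4) + 1 + 3*exp(2))*exp(-3)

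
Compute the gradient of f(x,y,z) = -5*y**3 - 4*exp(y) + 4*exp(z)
(0, -15*y**2 - 4*exp(y), 4*exp(z))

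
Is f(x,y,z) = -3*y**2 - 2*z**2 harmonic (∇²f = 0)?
No, ∇²f = -10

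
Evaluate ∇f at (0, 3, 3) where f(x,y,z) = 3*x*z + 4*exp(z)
(9, 0, 4*exp(3))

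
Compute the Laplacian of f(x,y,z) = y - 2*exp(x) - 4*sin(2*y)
-2*exp(x) + 16*sin(2*y)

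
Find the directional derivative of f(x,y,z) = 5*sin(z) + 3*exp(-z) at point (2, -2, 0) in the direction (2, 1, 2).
4/3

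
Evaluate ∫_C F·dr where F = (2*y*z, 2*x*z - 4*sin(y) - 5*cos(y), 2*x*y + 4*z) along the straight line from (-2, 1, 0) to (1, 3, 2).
4*cos(3) - 4*cos(1) - 5*sin(3) + 5*sin(1) + 20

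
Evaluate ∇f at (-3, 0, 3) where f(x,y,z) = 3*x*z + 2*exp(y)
(9, 2, -9)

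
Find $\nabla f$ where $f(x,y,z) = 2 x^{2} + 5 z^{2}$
(4*x, 0, 10*z)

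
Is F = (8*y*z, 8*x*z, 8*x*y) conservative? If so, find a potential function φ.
Yes, F is conservative. φ = 8*x*y*z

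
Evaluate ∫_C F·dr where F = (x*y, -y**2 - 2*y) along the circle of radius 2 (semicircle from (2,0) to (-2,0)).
0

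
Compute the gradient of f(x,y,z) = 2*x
(2, 0, 0)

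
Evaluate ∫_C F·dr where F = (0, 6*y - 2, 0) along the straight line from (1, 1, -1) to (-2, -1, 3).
4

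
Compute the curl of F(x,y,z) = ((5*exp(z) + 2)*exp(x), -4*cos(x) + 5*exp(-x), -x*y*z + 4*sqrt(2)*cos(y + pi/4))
(-x*z - 4*sqrt(2)*sin(y + pi/4), y*z + 5*exp(x + z), 4*sin(x) - 5*exp(-x))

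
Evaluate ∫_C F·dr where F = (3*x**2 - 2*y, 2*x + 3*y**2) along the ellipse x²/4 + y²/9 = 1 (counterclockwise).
24*pi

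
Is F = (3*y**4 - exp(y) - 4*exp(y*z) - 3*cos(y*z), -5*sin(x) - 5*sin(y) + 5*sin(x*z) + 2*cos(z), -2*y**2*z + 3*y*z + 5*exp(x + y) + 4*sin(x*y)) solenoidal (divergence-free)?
No, ∇·F = -2*y**2 + 3*y - 5*cos(y)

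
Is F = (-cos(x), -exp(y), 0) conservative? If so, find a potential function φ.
Yes, F is conservative. φ = -exp(y) - sin(x)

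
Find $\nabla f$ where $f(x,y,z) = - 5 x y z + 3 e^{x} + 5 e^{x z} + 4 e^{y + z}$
(-5*y*z + 5*z*exp(x*z) + 3*exp(x), -5*x*z + 4*exp(y + z), -5*x*y + 5*x*exp(x*z) + 4*exp(y + z))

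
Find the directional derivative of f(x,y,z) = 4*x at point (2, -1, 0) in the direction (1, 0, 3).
2*sqrt(10)/5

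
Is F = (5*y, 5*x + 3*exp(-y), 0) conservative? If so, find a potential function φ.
Yes, F is conservative. φ = 5*x*y - 3*exp(-y)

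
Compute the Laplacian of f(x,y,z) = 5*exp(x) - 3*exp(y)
5*exp(x) - 3*exp(y)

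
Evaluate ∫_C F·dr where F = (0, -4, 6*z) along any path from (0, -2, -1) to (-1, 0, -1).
-8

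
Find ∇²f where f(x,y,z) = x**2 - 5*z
2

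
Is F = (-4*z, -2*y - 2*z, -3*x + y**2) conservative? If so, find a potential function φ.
No, ∇×F = (2*y + 2, -1, 0) ≠ 0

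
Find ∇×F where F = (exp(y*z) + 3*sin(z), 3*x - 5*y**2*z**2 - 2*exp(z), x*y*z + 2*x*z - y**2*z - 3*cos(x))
(x*z + 10*y**2*z - 2*y*z + 2*exp(z), -y*z + y*exp(y*z) - 2*z - 3*sin(x) + 3*cos(z), -z*exp(y*z) + 3)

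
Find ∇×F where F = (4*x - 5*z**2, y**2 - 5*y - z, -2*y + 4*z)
(-1, -10*z, 0)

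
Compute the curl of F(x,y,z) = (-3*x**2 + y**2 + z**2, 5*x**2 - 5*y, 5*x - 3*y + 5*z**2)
(-3, 2*z - 5, 10*x - 2*y)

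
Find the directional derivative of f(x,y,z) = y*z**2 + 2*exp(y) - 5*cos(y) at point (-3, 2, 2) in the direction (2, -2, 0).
sqrt(2)*(-exp(2) - 5*sin(2)/2 - 2)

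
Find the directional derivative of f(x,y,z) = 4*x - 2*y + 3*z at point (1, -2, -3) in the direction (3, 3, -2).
0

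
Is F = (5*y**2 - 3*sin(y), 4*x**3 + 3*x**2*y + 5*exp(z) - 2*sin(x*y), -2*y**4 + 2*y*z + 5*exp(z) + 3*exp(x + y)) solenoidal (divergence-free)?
No, ∇·F = 3*x**2 - 2*x*cos(x*y) + 2*y + 5*exp(z)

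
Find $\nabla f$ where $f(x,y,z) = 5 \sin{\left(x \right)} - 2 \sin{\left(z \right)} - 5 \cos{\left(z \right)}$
(5*cos(x), 0, 5*sin(z) - 2*cos(z))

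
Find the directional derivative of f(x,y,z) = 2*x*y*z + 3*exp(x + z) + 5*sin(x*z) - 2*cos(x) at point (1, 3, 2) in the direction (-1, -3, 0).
-sqrt(10)*(10*cos(2) + 2*sin(1) + 24 + 3*exp(3))/10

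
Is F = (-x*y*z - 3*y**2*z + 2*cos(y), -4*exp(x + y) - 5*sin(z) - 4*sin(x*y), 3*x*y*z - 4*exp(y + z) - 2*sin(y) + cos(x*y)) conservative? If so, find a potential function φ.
No, ∇×F = (3*x*z - x*sin(x*y) - 4*exp(y + z) - 2*cos(y) + 5*cos(z), y*(-x - 3*y - 3*z + sin(x*y)), x*z + 6*y*z - 4*y*cos(x*y) - 4*exp(x + y) + 2*sin(y)) ≠ 0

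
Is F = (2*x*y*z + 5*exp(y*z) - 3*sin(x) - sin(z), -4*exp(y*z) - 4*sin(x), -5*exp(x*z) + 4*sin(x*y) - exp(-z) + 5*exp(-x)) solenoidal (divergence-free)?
No, ∇·F = -5*x*exp(x*z) + 2*y*z - 4*z*exp(y*z) - 3*cos(x) + exp(-z)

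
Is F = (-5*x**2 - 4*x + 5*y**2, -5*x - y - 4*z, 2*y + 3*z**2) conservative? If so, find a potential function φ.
No, ∇×F = (6, 0, -10*y - 5) ≠ 0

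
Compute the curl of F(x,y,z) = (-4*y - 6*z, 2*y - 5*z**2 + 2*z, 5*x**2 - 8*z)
(10*z - 2, -10*x - 6, 4)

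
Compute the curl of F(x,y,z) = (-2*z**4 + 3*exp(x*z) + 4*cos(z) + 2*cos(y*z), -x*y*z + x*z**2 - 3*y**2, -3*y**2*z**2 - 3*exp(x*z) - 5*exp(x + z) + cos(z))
(x*y - 2*x*z - 6*y*z**2, 3*x*exp(x*z) - 2*y*sin(y*z) - 8*z**3 + 3*z*exp(x*z) + 5*exp(x + z) - 4*sin(z), z*(-y + z + 2*sin(y*z)))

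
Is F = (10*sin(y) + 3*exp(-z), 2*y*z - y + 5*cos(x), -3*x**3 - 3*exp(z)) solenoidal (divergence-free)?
No, ∇·F = 2*z - 3*exp(z) - 1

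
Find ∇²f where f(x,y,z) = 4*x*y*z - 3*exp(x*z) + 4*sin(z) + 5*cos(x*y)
-3*x**2*exp(x*z) - 5*x**2*cos(x*y) - 5*y**2*cos(x*y) - 3*z**2*exp(x*z) - 4*sin(z)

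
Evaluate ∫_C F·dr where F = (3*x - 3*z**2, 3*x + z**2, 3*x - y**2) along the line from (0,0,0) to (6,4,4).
30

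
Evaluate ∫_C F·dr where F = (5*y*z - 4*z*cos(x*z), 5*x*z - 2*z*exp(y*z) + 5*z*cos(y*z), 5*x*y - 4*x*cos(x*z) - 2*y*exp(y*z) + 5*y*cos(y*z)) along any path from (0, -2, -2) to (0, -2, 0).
-2 - 5*sin(4) + 2*exp(4)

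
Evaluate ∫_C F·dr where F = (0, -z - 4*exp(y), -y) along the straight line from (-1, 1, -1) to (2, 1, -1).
0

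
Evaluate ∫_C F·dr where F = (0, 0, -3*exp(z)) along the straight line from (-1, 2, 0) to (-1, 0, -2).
3 - 3*exp(-2)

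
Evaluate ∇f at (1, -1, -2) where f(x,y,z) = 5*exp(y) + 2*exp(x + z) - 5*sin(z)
(2*exp(-1), 5*exp(-1), 2*exp(-1) - 5*cos(2))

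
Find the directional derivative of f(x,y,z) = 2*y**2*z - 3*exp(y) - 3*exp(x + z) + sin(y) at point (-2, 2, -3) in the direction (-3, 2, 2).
sqrt(17)*(-6*exp(7) - 32*exp(5) + 2*exp(5)*cos(2) + 3)*exp(-5)/17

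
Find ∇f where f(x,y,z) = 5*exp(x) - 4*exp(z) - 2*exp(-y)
(5*exp(x), 2*exp(-y), -4*exp(z))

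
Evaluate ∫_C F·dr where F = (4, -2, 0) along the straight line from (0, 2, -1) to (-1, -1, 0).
2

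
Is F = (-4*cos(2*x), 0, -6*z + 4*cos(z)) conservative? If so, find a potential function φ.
Yes, F is conservative. φ = -3*z**2 - 2*sin(2*x) + 4*sin(z)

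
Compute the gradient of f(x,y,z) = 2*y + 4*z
(0, 2, 4)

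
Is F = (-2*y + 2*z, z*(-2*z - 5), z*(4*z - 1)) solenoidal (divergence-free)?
No, ∇·F = 8*z - 1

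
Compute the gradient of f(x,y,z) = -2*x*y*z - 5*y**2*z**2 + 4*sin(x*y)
(2*y*(-z + 2*cos(x*y)), -2*x*z + 4*x*cos(x*y) - 10*y*z**2, 2*y*(-x - 5*y*z))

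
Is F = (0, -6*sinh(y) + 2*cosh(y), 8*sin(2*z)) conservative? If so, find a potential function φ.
Yes, F is conservative. φ = -4*cos(2*z) + 2*sinh(y) - 6*cosh(y)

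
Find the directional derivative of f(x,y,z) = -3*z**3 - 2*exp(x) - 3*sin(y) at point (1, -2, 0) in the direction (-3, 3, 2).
3*sqrt(22)*(-3*cos(2) + 2*E)/22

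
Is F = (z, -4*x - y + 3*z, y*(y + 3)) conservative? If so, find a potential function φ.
No, ∇×F = (2*y, 1, -4) ≠ 0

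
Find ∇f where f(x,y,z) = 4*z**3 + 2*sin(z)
(0, 0, 12*z**2 + 2*cos(z))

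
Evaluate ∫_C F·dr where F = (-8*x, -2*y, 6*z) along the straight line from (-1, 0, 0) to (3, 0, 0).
-32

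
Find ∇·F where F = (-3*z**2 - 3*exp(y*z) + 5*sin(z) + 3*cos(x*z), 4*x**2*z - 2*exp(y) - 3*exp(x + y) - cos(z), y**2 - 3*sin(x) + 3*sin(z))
-3*z*sin(x*z) - 2*exp(y) - 3*exp(x + y) + 3*cos(z)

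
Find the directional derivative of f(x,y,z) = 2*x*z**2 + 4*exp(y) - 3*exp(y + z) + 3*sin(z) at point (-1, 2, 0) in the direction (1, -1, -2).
sqrt(6)*(-6 + 5*exp(2))/6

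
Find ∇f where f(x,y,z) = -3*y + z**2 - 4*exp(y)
(0, -4*exp(y) - 3, 2*z)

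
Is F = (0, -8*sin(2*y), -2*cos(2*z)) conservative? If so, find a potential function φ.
Yes, F is conservative. φ = -sin(2*z) + 4*cos(2*y)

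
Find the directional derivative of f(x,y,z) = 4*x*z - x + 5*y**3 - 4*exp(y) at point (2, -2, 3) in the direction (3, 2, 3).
sqrt(22)*(-8 + 177*exp(2))*exp(-2)/22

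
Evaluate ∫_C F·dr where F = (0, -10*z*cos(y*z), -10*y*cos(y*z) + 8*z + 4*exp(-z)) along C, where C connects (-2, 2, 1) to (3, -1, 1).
10*sin(1) + 10*sin(2)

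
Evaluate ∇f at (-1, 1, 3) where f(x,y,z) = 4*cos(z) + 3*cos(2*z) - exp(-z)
(0, 0, -4*sin(3) + exp(-3) - 6*sin(6))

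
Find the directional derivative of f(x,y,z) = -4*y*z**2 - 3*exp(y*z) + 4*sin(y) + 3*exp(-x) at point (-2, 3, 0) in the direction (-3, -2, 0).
sqrt(13)*(-8*cos(3) + 9*exp(2))/13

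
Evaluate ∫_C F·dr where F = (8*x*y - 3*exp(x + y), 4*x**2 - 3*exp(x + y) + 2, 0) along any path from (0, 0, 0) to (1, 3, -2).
21 - 3*exp(4)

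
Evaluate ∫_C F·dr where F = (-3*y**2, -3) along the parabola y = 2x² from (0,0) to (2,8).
-504/5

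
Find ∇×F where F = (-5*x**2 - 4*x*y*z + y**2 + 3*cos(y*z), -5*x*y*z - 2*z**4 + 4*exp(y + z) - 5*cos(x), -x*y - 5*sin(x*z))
(5*x*y - x + 8*z**3 - 4*exp(y + z), -4*x*y - 3*y*sin(y*z) + y + 5*z*cos(x*z), 4*x*z - 5*y*z - 2*y + 3*z*sin(y*z) + 5*sin(x))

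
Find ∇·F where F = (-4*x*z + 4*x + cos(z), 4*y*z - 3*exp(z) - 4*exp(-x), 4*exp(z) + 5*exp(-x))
4*exp(z) + 4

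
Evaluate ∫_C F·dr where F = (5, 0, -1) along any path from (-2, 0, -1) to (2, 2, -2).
21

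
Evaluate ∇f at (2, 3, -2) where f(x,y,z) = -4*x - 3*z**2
(-4, 0, 12)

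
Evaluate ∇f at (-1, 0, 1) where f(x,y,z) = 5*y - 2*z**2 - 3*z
(0, 5, -7)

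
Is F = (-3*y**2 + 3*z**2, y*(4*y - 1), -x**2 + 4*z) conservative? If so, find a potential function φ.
No, ∇×F = (0, 2*x + 6*z, 6*y) ≠ 0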